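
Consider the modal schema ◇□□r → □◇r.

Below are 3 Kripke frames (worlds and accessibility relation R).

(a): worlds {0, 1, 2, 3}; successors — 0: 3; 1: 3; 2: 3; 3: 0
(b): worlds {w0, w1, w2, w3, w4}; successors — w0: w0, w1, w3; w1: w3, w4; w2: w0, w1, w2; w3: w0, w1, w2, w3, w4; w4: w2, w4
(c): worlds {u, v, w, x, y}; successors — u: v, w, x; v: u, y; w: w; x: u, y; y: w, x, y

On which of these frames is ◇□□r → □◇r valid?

(b)

Frame correspondent (Sahlqvist): ∀x ∀y ∀z ((xRy ∧ xRz) → ∃w (yR²w ∧ zRw)) — i.e. a generalized confluence (Geach) condition.
(a): fails — 0R3, 0R3 but no w with 3R²w and 3Rw.
(b): holds.
(c): fails — uRw, uRv but no t with wR²t and vRt.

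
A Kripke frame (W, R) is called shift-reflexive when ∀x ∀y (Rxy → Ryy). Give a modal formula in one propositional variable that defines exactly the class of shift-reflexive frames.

□(□s → s)

This is shift-reflexivity; the standard corresponding axiom is T□: □(□s → s).
Suppose □(□s→s) is valid. Take Rxy and set V(s)={w : Ryw}. Then at y, □s holds; since □(□s→s) at x, □s→s at y, so s at y, i.e. Ryy.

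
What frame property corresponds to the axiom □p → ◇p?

Seriality

Suppose □p→◇p is valid. At any x set V(p)=W. Then □p at x, so ◇p at x, so x has a successor.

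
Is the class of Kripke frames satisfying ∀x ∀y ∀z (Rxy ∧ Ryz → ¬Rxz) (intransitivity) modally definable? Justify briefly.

No — not modally definable

Any modally definable frame class is closed under surjective bounded morphisms.
The 5-cycle (worlds w0,w1,w2,w3,w4 with w0→w1→w2→w3→w4→w0) is intransitive. Mapping every world to a single reflexive point • is a surjective bounded morphism; the reflexive point is not intransitive (R••∧R•• but R••).
Hence intransitivity is not modally definable.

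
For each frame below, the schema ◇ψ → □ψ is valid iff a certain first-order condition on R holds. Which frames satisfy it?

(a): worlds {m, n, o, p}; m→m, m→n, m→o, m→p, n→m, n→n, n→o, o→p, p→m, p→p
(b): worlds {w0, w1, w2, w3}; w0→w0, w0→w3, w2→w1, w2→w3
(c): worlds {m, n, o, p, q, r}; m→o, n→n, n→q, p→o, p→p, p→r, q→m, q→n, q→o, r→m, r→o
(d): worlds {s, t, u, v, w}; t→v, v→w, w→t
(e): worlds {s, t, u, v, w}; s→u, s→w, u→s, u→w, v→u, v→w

(d)

This is the axiom for partial functionality; its first-order frame correspondent is ∀x ∀y ∀z (Rxy ∧ Rxz → y = z).
(a): fails — m sees both m and n.
(b): fails — w0 sees both w0 and w3.
(c): fails — n sees both n and q.
(d): holds.
(e): fails — s sees both u and w.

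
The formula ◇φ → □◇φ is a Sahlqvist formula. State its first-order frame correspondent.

Suppose ◇φ→□◇φ is valid. Take Rxy, Rxz and set V(φ)={y}. Then ◇φ at x, so □◇φ at x, so ◇φ at z, so some w with Rzw has φ; w=y, i.e. Rzy. By symmetry of the argument, Ryz.
Conversely, any frame satisfying ∀x ∀y ∀z (Rxy ∧ Rxz → Ryz) validates the schema.
Frame condition: ∀x ∀y ∀z (Rxy ∧ Rxz → Ryz).

the Euclidean property: ∀x ∀y ∀z (Rxy ∧ Rxz → Ryz)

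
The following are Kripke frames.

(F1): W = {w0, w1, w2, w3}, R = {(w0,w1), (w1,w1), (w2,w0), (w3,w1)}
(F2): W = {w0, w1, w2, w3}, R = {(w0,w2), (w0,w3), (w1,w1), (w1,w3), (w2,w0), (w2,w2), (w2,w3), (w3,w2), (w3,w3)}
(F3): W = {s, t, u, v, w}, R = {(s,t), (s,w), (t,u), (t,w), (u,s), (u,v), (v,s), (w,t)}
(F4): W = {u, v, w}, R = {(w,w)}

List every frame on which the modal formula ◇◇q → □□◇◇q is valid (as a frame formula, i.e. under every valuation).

The schema corresponds to a generalized confluence (Geach) condition: ∀x ∀y ∀z ((xR²y ∧ xR²z) → ∃w (y = w ∧ zR²w)).
(F1): satisfies the condition.
(F2): fails — w1R²w1, w1R²w2 but no w with w1=w and w2R²w.
(F3): fails — sR²t, sR²w but no w* with t=w* and wR²w*.
(F4): satisfies the condition.
Valid on: (F1), (F4).

(F1), (F4)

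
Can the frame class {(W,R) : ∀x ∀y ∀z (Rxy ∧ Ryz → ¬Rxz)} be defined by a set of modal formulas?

Modal frame validity is preserved under surjective bounded morphisms.
The 3-cycle (worlds s,t,u with s→t→u→s) is intransitive. Mapping every world to a single reflexive point • is a surjective bounded morphism; the reflexive point is not intransitive (R••∧R•• but R••).
So no modal formula (or set of formulas) defines exactly the intransitive frames.

Not definable by any modal formula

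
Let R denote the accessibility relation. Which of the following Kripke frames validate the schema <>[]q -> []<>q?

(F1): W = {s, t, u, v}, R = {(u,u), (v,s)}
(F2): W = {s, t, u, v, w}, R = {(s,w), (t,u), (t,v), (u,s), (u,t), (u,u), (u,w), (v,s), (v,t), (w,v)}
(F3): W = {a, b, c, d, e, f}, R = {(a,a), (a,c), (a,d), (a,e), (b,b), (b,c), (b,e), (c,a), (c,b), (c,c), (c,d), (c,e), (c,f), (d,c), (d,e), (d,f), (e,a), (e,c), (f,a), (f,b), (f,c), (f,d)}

(F3)

Frame correspondent (Sahlqvist): forall x forall y forall z (Rxy & Rxz -> exists w (Ryw & Rzw)) — i.e. convergence.
(F1): fails — Rvs and Rvs but s and s have no common successor.
(F2): fails — Ruw and Ruu but w and u have no common successor.
(F3): ✓.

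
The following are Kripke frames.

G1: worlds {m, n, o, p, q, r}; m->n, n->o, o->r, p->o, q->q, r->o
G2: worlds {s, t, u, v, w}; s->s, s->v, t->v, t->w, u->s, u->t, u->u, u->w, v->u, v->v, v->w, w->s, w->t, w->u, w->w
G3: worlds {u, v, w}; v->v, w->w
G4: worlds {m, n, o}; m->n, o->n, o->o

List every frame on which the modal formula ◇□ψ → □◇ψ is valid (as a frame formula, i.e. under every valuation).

G1, G2, G3

This is the axiom for convergence; its first-order frame correspondent is ∀x ∀y ∀z (Rxy ∧ Rxz → ∃w (Ryw ∧ Rzw)).
G1: holds.
G2: holds.
G3: holds.
G4: fails — Rmn and Rmn but n and n have no common successor.
Valid on: G1, G2, G3.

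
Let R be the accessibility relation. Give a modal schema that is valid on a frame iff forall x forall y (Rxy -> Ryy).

A defining formula is □(□r → r) (the T□ axiom).
Suppose □(□r→r) is valid. Take Rxy and set V(r)={w : Ryw}. Then at y, □r holds; since □(□r→r) at x, □r→r at y, so r at y, i.e. Ryy.

□(□r → r)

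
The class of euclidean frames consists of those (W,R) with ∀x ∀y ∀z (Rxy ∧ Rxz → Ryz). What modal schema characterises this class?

◇p → □◇p

A defining formula is ◇p → □◇p (the 5 axiom).
Suppose ◇p→□◇p is valid. Take Rxy, Rxz and set V(p)={y}. Then ◇p at x, so □◇p at x, so ◇p at z, so some w with Rzw has p; w=y, i.e. Rzy. By symmetry of the argument, Ryz.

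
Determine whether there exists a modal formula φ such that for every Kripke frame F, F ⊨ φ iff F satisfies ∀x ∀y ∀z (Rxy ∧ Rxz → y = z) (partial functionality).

Definable; ◇p → □p defines it

Yes: it is partial functionality, defined by the CD schema ◇p → □p.
Suppose ◇p→□p is valid. Take Rxy, Rxz and set V(p)={y}. Then ◇p at x, so □p at x, so p at z, i.e. z=y.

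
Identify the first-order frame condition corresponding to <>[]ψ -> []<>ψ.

convergence

Suppose ◇□ψ→□◇ψ is valid. Take Rxy, Rxz and set V(ψ)={w : Ryw}. Then □ψ at y so ◇□ψ at x, so □◇ψ at x, so ◇ψ at z, giving w with Rzw and Ryw.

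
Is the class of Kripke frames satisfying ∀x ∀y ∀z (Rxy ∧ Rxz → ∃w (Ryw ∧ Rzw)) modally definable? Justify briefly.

Definable; ◇□q → □◇q defines it

This is a Sahlqvist condition; the .2 axiom ◇□q → □◇q defines it.
Suppose ◇□q→□◇q is valid. Take Rxy, Rxz and set V(q)={w : Ryw}. Then □q at y so ◇□q at x, so □◇q at x, so ◇q at z, giving w with Rzw and Ryw.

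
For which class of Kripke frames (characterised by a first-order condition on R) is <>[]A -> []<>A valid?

This schema is the .2 axiom.
It corresponds to convergence: forall x forall y forall z (Rxy & Rxz -> exists w (Ryw & Rzw)).

Convergence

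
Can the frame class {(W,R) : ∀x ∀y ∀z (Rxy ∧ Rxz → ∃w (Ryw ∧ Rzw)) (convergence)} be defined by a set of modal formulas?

Yes: it is convergence, defined by the .2 schema ◇□p → □◇p.

Yes — defined by ◇□p → □◇p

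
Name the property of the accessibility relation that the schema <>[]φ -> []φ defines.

The Euclidean property

Replacing φ by ¬φ and contraposing gives the equivalent schema ◇φ → □◇φ.
Suppose ◇φ→□◇φ is valid. Take Rxy, Rxz and set V(φ)={y}. Then ◇φ at x, so □◇φ at x, so ◇φ at z, so some w with Rzw has φ; w=y, i.e. Rzy. By symmetry of the argument, Ryz.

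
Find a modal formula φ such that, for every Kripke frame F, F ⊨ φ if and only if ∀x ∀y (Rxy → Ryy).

This is shift-reflexivity; the standard corresponding axiom is T□: □(□ψ → ψ).
Suppose □(□ψ→ψ) is valid. Take Rxy and set V(ψ)={w : Ryw}. Then at y, □ψ holds; since □(□ψ→ψ) at x, □ψ→ψ at y, so ψ at y, i.e. Ryy.

□(□ψ → ψ)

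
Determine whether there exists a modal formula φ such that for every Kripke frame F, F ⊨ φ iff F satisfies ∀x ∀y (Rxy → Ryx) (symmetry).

This is a Sahlqvist condition; the B axiom r → □◇r defines it.
Suppose r→□◇r is valid. Take Rxy and set V(r)={x}. Then r at x, so □◇r at x, so ◇r at y, so some z with Ryz has r; z=x, i.e. Ryx.

Definable; r → □◇r defines it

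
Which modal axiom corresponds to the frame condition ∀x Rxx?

A defining formula is □q → q (the T axiom).
Suppose □q→q is valid. At any x set V(q)={w : Rxw}. Then □q holds at x, so q holds at x, i.e. Rxx.

□q → q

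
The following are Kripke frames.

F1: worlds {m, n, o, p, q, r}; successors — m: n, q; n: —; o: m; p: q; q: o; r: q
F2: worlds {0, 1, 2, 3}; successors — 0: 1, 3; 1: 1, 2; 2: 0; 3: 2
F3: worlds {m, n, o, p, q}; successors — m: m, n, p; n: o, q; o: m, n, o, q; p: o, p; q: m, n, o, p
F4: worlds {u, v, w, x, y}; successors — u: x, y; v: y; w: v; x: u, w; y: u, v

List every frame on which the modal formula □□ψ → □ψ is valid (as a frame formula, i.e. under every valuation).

F3

This is the axiom for density; its first-order frame correspondent is ∀x ∀y (Rxy → ∃z (Rxz ∧ Rzy)).
F1: fails — Rom but no z with Roz and Rzm.
F2: fails — R32 but no z with R3z and Rz2.
F3: ✓.
F4: fails — Rxw but no z with Rxz and Rzw.
Valid on: F3.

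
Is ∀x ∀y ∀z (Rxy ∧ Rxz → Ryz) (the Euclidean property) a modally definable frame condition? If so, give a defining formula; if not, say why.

Definable; ◇p → □◇p defines it

The condition is the Euclidean property. A defining modal formula is ◇p → □◇p.
Suppose ◇p→□◇p is valid. Take Rxy, Rxz and set V(p)={y}. Then ◇p at x, so □◇p at x, so ◇p at z, so some w with Rzw has p; w=y, i.e. Rzy. By symmetry of the argument, Ryz.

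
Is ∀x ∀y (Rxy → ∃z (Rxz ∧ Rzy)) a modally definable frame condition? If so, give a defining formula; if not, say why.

Definable; □□r → □r defines it

The condition is density. A defining modal formula is □□r → □r.
Suppose □□r→□r is valid. Take Rxy and set V(r)={w : xR²w}. Then □□r at x, so □r at x, so r at y, i.e. ∃z(Rxz∧Rzy).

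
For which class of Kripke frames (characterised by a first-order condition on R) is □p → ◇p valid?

Suppose □p→◇p is valid. At any x set V(p)=W. Then □p at x, so ◇p at x, so x has a successor.

seriality: ∀x ∃y Rxy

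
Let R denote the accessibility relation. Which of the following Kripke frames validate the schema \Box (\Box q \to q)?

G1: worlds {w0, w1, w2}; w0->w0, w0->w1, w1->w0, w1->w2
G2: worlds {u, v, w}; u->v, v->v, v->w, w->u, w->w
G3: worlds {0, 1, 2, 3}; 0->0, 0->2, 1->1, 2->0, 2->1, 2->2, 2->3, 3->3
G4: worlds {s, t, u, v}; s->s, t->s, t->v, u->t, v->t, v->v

G3

Frame correspondent (Sahlqvist): \forall x \forall y (Rxy \to Ryy) — i.e. shift-reflexivity.
G1: fails — Rw1w2 but not Rw2w2.
G2: fails — Rwu but not Ruu.
G3: satisfies the condition.
G4: fails — Rut but not Rtt.
Valid on: G3.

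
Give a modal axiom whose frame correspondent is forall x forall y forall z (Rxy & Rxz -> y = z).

◇s → □s

This is partial functionality; the standard corresponding axiom is CD: ◇s → □s.
Suppose ◇s→□s is valid. Take Rxy, Rxz and set V(s)={y}. Then ◇s at x, so □s at x, so s at z, i.e. z=y.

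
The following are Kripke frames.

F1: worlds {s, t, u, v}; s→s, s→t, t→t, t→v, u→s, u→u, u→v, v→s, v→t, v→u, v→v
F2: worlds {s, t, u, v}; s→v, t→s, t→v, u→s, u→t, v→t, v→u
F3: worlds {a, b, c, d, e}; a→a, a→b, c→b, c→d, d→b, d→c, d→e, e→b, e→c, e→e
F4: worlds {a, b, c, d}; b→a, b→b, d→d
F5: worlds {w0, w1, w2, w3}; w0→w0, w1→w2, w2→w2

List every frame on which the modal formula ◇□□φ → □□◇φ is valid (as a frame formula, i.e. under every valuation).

F1, F5

This is the axiom for a generalized confluence (Geach) condition; its first-order frame correspondent is ∀x ∀y ∀z ((xRy ∧ xR²z) → ∃w (yR²w ∧ zRw)).
F1: holds.
F2: fails — tRs, tR²t but no w with sR²w and tRw.
F3: fails — aRa, aR²b but no w with aR²w and bRw.
F4: fails — bRa, bR²a but no w with aR²w and aRw.
F5: holds.
Valid on: F1, F5.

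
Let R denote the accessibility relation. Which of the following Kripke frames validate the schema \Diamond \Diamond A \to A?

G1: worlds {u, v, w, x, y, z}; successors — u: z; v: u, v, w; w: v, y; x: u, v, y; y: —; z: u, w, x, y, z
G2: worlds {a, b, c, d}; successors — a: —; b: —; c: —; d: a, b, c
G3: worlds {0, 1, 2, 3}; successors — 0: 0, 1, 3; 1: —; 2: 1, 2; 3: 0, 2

G2

The schema corresponds to a generalized confluence (Geach) condition: \forall x \forall y (x R^2 y \to \exists w (y = w \wedge x = w)).
G1: fails — uR²w but w ≠ u.
G2: ✓.
G3: fails — 0R²1 but 1 ≠ 0.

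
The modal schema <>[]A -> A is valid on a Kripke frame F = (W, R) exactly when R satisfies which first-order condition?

symmetry: forall x forall y (Rxy -> Ryx)

Replacing A by ¬A and contraposing gives the equivalent schema A → □◇A.
Suppose A→□◇A is valid. Take Rxy and set V(A)={x}. Then A at x, so □◇A at x, so ◇A at y, so some z with Ryz has A; z=x, i.e. Ryx.
The converse is a direct semantic check.
So the correspondent is symmetry.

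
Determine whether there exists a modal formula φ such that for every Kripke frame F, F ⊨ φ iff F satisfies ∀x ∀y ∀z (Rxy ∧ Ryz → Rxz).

Yes, by □q → □□q

The condition is transitivity. A defining modal formula is □q → □□q.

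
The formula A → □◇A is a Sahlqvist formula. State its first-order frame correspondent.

Symmetry

This is the B axiom.
Its frame correspondent is symmetry — ∀x ∀y (Rxy → Ryx).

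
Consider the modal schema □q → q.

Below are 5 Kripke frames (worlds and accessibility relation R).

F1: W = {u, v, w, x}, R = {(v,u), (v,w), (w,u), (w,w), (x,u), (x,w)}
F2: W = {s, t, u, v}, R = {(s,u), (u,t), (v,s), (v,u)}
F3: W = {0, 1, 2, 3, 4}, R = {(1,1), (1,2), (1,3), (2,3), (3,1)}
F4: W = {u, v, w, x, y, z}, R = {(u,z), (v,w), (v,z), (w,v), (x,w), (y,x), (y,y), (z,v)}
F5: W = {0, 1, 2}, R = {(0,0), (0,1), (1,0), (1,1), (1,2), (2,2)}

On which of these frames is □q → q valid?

F5

This is the axiom for reflexivity; its first-order frame correspondent is ∀x Rxx.
F1: fails — world u does not see itself.
F2: fails — world s does not see itself.
F3: fails — world 0 does not see itself.
F4: fails — world u does not see itself.
F5: ✓.
Valid on: F5.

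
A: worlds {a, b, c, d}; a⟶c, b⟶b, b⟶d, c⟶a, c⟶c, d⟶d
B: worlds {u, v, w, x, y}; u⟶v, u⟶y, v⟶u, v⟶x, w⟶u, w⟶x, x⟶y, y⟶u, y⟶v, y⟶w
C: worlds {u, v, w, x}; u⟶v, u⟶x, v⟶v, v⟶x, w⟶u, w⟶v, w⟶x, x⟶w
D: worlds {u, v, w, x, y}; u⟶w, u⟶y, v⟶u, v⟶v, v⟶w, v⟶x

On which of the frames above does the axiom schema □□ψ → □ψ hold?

A

The schema corresponds to density: ∀x ∀y (Rxy → ∃z (Rxz ∧ Rzy)).
A: condition met.
B: fails — Rwu but no z with Rwz and Rzu.
C: fails — Rxw but no z with Rxz and Rzw.
D: fails — Ruw but no z with Ruz and Rzw.
Valid on: A.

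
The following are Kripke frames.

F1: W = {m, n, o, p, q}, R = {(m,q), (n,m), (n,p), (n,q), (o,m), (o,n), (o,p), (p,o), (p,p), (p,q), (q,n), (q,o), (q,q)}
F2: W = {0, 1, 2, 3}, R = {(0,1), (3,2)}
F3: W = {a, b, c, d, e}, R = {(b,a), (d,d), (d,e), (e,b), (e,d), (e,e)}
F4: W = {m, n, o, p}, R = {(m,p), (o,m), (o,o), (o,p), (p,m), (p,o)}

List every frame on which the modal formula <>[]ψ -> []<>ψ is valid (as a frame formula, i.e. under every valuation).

F1

This is the axiom for convergence; its first-order frame correspondent is forall x forall y forall z (Rxy & Rxz -> exists w (Ryw & Rzw)).
F1: condition met.
F2: fails — R01 and R01 but 1 and 1 have no common successor.
F3: fails — Rba and Rba but a and a have no common successor.
F4: fails — Rom and Rop but m and p have no common successor.
Valid on: F1.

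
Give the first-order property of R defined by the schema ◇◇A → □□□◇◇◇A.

This is a Sahlqvist (Geach-type) schema ◇^2□^0A → □^3◇^3A.
First-order correspondent: ∀x ∀y ∀z ((xR²y ∧ xR³z) → ∃w (y = w ∧ zR³w)).

∀x ∀y ∀z ((xR²y ∧ xR³z) → ∃w (y = w ∧ zR³w))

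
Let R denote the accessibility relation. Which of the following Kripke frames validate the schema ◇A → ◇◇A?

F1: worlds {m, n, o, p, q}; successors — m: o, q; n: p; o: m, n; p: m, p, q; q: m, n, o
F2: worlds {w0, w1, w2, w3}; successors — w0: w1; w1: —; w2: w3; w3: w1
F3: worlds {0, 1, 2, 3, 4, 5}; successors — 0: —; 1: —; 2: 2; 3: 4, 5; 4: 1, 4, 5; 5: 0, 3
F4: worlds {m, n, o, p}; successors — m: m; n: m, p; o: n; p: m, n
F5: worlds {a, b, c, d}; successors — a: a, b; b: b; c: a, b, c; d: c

Frame correspondent (Sahlqvist): ∀x ∀y (xRy → ∃w (y = w ∧ xR²w)) — i.e. a generalized confluence (Geach) condition.
F1: fails — mRq but no w with q=w and mR²w.
F2: fails — w0Rw1 but no w with w1=w and w0R²w.
F3: fails — 5R0 but no w with 0=w and 5R²w.
F4: fails — nRp but no w with p=w and nR²w.
F5: ✓.

F5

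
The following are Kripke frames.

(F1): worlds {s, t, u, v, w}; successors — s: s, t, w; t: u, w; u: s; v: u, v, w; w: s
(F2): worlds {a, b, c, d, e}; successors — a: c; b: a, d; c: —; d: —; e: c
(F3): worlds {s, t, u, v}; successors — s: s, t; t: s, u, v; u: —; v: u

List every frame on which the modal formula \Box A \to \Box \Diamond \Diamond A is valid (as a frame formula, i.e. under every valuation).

The schema corresponds to a generalized confluence (Geach) condition: \forall x \forall z (xRz \to \exists w (xRw \wedge z R^2 w)).
(F1): satisfies the condition.
(F2): fails — aRc but no w with aRw and cR²w.
(F3): fails — tRu but no w with tRw and uR²w.

(F1)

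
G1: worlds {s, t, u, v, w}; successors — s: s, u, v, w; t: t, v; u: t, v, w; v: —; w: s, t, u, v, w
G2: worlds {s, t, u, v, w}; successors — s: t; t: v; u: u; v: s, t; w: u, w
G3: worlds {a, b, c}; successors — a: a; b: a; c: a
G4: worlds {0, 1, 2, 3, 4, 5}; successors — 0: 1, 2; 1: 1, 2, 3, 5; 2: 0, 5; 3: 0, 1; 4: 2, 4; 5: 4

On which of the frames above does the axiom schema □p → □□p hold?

G3

Frame correspondent (Sahlqvist): ∀x ∀y ∀z (Rxy ∧ Ryz → Rxz) — i.e. transitivity.
G1: fails — Ruw and Rwu but not Ruu.
G2: fails — Rtv and Rvt but not Rtt.
G3: ✓.
G4: fails — R02 and R25 but not R05.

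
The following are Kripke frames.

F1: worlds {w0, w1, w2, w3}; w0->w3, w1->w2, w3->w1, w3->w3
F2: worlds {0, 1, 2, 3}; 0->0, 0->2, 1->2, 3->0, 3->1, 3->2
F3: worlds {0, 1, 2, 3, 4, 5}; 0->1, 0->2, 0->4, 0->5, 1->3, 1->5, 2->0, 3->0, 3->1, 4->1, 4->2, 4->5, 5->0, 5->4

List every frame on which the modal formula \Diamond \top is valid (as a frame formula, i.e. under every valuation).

F3

Frame correspondent (Sahlqvist): \forall x \exists y Rxy — i.e. seriality.
F1: fails — world w2 has no successor.
F2: fails — world 2 has no successor.
F3: holds.
Valid on: F3.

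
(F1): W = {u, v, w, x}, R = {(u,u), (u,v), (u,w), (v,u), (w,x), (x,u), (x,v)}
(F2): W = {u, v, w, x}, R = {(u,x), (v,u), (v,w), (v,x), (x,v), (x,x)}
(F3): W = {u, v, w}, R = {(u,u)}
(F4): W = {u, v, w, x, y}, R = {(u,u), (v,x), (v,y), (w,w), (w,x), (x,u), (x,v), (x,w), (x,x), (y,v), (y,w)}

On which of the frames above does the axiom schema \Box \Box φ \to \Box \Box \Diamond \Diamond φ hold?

(F1), (F3), (F4)

The schema corresponds to a generalized confluence (Geach) condition: \forall x \forall z (x R^2 z \to \exists w (x R^2 w \wedge z R^2 w)).
(F1): ✓.
(F2): fails — xR²w but no t with xR²t and wR²t.
(F3): ✓.
(F4): ✓.
Valid on: (F1), (F3), (F4).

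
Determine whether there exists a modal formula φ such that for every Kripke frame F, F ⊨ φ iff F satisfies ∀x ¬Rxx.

Modal frame validity is preserved under surjective bounded morphisms.
The 4-cycle (worlds w0,w1,w2,w3 with w0→w1→w2→w3→w0) is irreflexive, and the map sending every world to a single reflexive point • is a surjective bounded morphism (forth: every edge maps to (•,•); back: every world has a successor). So any modal formula valid on the 4-cycle is also valid on the reflexive point, which is not irreflexive.
So no modal formula (or set of formulas) defines exactly the irreflexive frames.

No — not modally definable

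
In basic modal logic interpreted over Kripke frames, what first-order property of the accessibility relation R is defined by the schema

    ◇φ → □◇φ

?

the Euclidean property: ∀x ∀y ∀z (Rxy ∧ Rxz → Ryz)

This is the 5 axiom.
Its frame correspondent is the Euclidean property — ∀x ∀y ∀z (Rxy ∧ Rxz → Ryz).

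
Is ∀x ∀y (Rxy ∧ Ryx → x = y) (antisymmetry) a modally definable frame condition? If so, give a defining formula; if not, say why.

No — not modally definable

Modal frame validity is preserved under surjective bounded morphisms.
The 4-cycle (worlds s,t,u,v with s→t→u→v→s) is antisymmetric. Sending even-indexed worlds to • and odd-indexed worlds to ∘ is a surjective bounded morphism onto the two-world frame with •↔∘, which is not antisymmetric.
Hence antisymmetry is not modally definable.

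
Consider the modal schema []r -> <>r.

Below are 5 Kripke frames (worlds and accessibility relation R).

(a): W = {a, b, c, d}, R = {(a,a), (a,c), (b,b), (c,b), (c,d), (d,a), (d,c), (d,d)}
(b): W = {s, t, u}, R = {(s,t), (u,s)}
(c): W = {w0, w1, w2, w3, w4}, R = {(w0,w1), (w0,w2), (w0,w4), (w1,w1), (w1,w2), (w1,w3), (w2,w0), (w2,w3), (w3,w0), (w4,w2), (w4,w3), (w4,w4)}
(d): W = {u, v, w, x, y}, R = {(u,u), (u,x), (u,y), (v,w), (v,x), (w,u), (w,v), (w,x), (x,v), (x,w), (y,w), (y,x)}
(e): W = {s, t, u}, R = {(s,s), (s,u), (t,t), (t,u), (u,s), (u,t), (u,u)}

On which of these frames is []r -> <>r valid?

(a), (c), (d), (e)

The schema corresponds to seriality: forall x exists y Rxy.
(a): ✓.
(b): fails — world t has no successor.
(c): ✓.
(d): ✓.
(e): ✓.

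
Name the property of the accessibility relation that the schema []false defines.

□⊥ is valid iff no world has any successor (otherwise □⊥ fails at any world with one).

emptiness of R: forall x forall y ~Rxy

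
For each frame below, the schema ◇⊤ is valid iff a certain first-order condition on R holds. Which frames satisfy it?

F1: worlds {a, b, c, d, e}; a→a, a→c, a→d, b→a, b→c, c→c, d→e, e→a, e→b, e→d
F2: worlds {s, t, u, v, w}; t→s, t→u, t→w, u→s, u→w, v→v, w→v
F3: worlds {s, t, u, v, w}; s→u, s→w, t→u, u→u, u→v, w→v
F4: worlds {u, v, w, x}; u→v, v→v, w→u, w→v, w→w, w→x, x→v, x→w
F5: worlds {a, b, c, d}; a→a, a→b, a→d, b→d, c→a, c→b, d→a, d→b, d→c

F1, F4, F5

The schema corresponds to seriality: ∀x ∃y Rxy.
F1: condition met.
F2: fails — world s has no successor.
F3: fails — world v has no successor.
F4: condition met.
F5: condition met.
Valid on: F1, F4, F5.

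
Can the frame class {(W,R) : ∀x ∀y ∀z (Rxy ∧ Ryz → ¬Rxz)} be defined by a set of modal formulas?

Not definable by any modal formula

Modal frame validity is preserved under surjective bounded morphisms.
The 3-cycle (worlds w0,w1,w2 with w0→w1→w2→w0) is intransitive. Mapping every world to a single reflexive point • is a surjective bounded morphism; the reflexive point is not intransitive (R••∧R•• but R••).
So the class is not modally definable.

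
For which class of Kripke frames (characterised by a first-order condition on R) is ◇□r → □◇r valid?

convergence: ∀x ∀y ∀z (Rxy ∧ Rxz → ∃w (Ryw ∧ Rzw))

Suppose ◇□r→□◇r is valid. Take Rxy, Rxz and set V(r)={w : Ryw}. Then □r at y so ◇□r at x, so □◇r at x, so ◇r at z, giving w with Rzw and Ryw.
The converse is a direct semantic check.
So the correspondent is convergence.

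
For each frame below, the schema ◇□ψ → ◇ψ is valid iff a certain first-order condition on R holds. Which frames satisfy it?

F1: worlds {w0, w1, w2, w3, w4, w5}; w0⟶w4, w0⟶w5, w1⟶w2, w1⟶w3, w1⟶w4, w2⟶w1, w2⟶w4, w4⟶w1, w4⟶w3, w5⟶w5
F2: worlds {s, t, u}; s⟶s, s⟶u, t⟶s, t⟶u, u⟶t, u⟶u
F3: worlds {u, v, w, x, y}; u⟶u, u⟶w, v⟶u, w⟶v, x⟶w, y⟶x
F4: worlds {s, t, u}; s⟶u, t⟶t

F2

The schema corresponds to a generalized confluence (Geach) condition: ∀x ∀y (xRy → ∃w (yRw ∧ xRw)).
F1: fails — w0Rw4 but no w with w4Rw and w0Rw.
F2: ✓.
F3: fails — uRw but no t with wRt and uRt.
F4: fails — sRu but no w with uRw and sRw.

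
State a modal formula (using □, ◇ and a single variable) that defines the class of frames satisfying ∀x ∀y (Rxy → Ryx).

A defining formula is p → □◇p (the B axiom).
Suppose p→□◇p is valid. Take Rxy and set V(p)={x}. Then p at x, so □◇p at x, so ◇p at y, so some z with Ryz has p; z=x, i.e. Ryx.

p → □◇p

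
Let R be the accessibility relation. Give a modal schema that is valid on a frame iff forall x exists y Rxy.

This is seriality; the standard corresponding axiom is D: □s → ◇s.

□s → ◇s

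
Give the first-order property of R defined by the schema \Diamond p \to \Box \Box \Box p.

\forall x \forall y \forall z ((xRy \wedge x R^3 z) \to \exists w (y = w \wedge z = w))

This is a Sahlqvist (Geach-type) schema ◇^1□^0p → □^3◇^0p.
Minimal-valuation argument: fix x; take any y with xR^1y and any z with xR^3z. Set V(p) to the set of worlds R-reachable from y in exactly 0 steps. Then □^0p holds at y, so the antecedent holds at x; validity forces ◇^0p at z, giving a w with zR^0w and yR^0w.
First-order correspondent: \forall x \forall y \forall z ((xRy \wedge x R^3 z) \to \exists w (y = w \wedge z = w)).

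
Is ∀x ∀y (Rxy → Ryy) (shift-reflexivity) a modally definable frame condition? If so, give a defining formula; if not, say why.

This is a Sahlqvist condition; the T□ axiom □(□p → p) defines it.
Suppose □(□p→p) is valid. Take Rxy and set V(p)={w : Ryw}. Then at y, □p holds; since □(□p→p) at x, □p→p at y, so p at y, i.e. Ryy.

Yes, by □(□p → p)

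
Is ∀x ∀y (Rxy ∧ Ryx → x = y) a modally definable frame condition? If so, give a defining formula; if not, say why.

If a class were modally definable it would be closed under surjective bounded morphisms (Goldblatt–Thomason).
The 4-cycle (worlds a,b,c,d with a→b→c→d→a) is antisymmetric. Sending even-indexed worlds to a and odd-indexed worlds to b is a surjective bounded morphism onto the two-world frame with a↔b, which is not antisymmetric.
So the class is not modally definable.

No — not modally definable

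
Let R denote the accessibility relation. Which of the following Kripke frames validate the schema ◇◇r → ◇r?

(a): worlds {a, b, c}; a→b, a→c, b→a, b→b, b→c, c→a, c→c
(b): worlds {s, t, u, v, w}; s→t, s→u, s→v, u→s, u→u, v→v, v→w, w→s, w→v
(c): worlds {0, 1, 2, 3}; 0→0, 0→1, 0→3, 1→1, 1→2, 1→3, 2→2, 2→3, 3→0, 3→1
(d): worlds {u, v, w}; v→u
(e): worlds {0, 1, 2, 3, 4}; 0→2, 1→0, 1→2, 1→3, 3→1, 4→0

(d)

This is the axiom for transitivity; its first-order frame correspondent is ∀x ∀y ∀z (Rxy ∧ Ryz → Rxz).
(a): fails — Rab and Rba but not Raa.
(b): fails — Rus and Rsv but not Ruv.
(c): fails — R31 and R12 but not R32.
(d): condition met.
(e): fails — R31 and R10 but not R30.
Valid on: (d).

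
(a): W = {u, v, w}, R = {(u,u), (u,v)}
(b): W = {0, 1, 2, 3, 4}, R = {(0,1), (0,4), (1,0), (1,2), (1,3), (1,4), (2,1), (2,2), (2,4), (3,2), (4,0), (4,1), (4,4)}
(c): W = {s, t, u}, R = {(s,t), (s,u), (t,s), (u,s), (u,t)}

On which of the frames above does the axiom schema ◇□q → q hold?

The schema corresponds to symmetry: ∀x ∀y (Rxy → Ryx).
(a): fails — Ruv but not Rvu.
(b): fails — R32 but not R23.
(c): fails — Rut but not Rtu.
Valid on no frame.

none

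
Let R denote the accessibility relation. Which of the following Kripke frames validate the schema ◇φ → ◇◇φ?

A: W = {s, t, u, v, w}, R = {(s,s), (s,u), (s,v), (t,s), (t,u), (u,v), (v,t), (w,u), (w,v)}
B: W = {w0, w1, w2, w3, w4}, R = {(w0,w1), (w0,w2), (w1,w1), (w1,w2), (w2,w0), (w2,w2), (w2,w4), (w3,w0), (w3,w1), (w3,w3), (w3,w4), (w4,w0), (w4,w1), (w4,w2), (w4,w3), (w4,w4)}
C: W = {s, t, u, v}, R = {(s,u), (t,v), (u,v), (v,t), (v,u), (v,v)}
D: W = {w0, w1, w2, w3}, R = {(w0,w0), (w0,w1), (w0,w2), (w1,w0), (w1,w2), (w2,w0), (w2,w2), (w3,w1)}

B

Frame correspondent (Sahlqvist): ∀x ∀y (xRy → ∃w (y = w ∧ xR²w)) — i.e. a generalized confluence (Geach) condition.
A: fails — uRv but no w* with v=w* and uR²w*.
B: satisfies the condition.
C: fails — sRu but no w with u=w and sR²w.
D: fails — w3Rw1 but no w with w1=w and w3R²w.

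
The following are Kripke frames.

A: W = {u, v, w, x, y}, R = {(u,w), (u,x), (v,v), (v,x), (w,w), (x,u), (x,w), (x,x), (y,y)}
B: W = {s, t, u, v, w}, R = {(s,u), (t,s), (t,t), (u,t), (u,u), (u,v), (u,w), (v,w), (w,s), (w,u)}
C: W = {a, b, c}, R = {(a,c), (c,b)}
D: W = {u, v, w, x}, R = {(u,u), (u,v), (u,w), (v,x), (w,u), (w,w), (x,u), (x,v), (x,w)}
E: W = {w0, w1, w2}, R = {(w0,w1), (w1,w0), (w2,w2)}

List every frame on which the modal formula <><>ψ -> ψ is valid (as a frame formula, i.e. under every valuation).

The schema corresponds to a generalized confluence (Geach) condition: forall x forall y (x R^2 y -> exists w (y = w & x = w)).
A: fails — uR²w but w ≠ u.
B: fails — sR²t but t ≠ s.
C: fails — aR²b but b ≠ a.
D: fails — uR²v but v ≠ u.
E: satisfies the condition.

E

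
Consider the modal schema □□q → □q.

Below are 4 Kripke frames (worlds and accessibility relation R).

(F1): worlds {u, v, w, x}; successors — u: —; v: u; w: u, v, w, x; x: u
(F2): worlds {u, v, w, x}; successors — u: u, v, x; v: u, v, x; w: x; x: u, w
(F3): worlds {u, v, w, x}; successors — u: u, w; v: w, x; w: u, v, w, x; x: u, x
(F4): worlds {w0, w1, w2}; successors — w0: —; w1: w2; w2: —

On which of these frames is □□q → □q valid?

(F3)

This is the axiom for density; its first-order frame correspondent is ∀x ∀y (Rxy → ∃z (Rxz ∧ Rzy)).
(F1): fails — Rvu but no z with Rvz and Rzu.
(F2): fails — Rxw but no z with Rxz and Rzw.
(F3): satisfies the condition.
(F4): fails — Rw1w2 but no z with Rw1z and Rzw2.
Valid on: (F3).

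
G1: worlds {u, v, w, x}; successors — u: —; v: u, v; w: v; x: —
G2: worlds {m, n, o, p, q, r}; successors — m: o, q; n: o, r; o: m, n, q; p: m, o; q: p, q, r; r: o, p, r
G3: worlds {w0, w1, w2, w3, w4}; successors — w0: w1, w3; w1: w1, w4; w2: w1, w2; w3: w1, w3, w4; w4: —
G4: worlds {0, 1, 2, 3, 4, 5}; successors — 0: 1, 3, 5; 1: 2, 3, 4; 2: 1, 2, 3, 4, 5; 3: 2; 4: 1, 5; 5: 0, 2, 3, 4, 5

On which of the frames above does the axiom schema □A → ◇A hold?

G2, G4

The schema corresponds to seriality: ∀x ∃y Rxy.
G1: fails — world u has no successor.
G2: ✓.
G3: fails — world w4 has no successor.
G4: ✓.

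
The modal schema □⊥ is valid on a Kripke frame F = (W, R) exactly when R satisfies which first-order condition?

□⊥ is valid iff no world has any successor (otherwise □⊥ fails at any world with one).
Conversely, any frame satisfying ∀x ∀y ¬Rxy validates the schema.
So the correspondent is emptiness of R.

emptiness of R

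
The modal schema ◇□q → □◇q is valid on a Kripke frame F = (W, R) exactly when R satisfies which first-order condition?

This is the .2 axiom.
It corresponds to convergence: ∀x ∀y ∀z (Rxy ∧ Rxz → ∃w (Ryw ∧ Rzw)).

Convergence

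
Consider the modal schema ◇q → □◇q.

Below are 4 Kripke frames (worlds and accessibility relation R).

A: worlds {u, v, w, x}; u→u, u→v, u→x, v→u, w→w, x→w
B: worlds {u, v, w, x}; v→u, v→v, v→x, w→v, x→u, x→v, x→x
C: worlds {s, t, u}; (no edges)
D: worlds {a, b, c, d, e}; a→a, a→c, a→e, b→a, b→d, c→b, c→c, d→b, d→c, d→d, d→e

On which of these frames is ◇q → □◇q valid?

Frame correspondent (Sahlqvist): ∀x ∀y ∀z (Rxy ∧ Rxz → Ryz) — i.e. the Euclidean property.
A: fails — Ruv and Ruv but not Rvv.
B: fails — Rvu and Rvv but not Ruv.
C: holds.
D: fails — Rae and Rae but not Ree.

C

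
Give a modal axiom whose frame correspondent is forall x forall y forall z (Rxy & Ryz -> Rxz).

This is transitivity; the standard corresponding axiom is 4: □r → □□r.
Suppose □r→□□r is valid. Take Rxy, Ryz and set V(r)={w : Rxw}. Then □r at x, so □□r at x, so □r at y, so r at z, i.e. Rxz.

□r → □□r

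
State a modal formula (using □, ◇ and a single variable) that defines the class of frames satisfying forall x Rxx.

□ψ → ψ

The condition is reflexivity. The T schema □ψ → ψ defines it.
Suppose □ψ→ψ is valid. At any x set V(ψ)={w : Rxw}. Then □ψ holds at x, so ψ holds at x, i.e. Rxx.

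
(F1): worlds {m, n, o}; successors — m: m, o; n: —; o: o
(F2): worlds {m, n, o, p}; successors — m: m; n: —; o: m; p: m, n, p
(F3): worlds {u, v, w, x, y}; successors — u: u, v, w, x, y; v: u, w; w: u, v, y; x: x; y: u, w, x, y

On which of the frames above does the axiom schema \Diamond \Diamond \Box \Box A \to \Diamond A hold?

Frame correspondent (Sahlqvist): \forall x \forall y (x R^2 y \to \exists w (y R^2 w \wedge xRw)) — i.e. a generalized confluence (Geach) condition.
(F1): holds.
(F2): fails — pR²n but no w with nR²w and pRw.
(F3): fails — vR²x but no t with xR²t and vRt.
Valid on: (F1).

(F1)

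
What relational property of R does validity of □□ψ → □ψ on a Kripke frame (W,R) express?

Density

Suppose □□ψ→□ψ is valid. Take Rxy and set V(ψ)={w : xR²w}. Then □□ψ at x, so □ψ at x, so ψ at y, i.e. ∃z(Rxz∧Rzy).
Conversely, any frame satisfying ∀x ∀y (Rxy → ∃z (Rxz ∧ Rzy)) validates the schema.
Frame condition: ∀x ∀y (Rxy → ∃z (Rxz ∧ Rzy)).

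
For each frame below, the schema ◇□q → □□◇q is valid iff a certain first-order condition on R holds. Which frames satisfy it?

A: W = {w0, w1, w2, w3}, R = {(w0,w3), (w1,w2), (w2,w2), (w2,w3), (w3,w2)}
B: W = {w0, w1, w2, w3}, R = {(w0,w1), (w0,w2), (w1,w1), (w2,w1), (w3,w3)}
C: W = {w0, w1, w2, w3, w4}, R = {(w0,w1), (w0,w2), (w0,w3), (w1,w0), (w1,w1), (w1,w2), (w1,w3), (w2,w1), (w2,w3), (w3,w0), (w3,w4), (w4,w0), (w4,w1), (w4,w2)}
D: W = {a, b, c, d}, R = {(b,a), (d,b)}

A, B

This is the axiom for a generalized confluence (Geach) condition; its first-order frame correspondent is ∀x ∀y ∀z ((xRy ∧ xR²z) → ∃w (yRw ∧ zRw)).
A: satisfies the condition.
B: satisfies the condition.
C: fails — w0Rw2, w0R²w3 but no w with w2Rw and w3Rw.
D: fails — dRb, dR²a but no w with bRw and aRw.
Valid on: A, B.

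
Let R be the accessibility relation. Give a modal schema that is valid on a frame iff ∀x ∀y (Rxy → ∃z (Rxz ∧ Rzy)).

This is density; the standard corresponding axiom is C4: □□s → □s.
Suppose □□s→□s is valid. Take Rxy and set V(s)={w : xR²w}. Then □□s at x, so □s at x, so s at y, i.e. ∃z(Rxz∧Rzy).

□□s → □s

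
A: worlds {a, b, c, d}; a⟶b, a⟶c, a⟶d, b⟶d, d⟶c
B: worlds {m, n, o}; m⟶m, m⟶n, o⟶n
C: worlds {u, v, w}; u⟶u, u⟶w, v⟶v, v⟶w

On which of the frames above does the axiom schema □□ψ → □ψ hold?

The schema corresponds to density: ∀x ∀y (Rxy → ∃z (Rxz ∧ Rzy)).
A: fails — Rdc but no z with Rdz and Rzc.
B: fails — Ron but no z with Roz and Rzn.
C: ✓.
Valid on: C.

C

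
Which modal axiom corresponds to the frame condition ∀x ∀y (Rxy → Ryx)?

A defining formula is s → □◇s (the B axiom).
Suppose s→□◇s is valid. Take Rxy and set V(s)={x}. Then s at x, so □◇s at x, so ◇s at y, so some z with Ryz has s; z=x, i.e. Ryx.

s → □◇s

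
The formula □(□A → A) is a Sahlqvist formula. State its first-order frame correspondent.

This schema is the T□ axiom.
It corresponds to shift-reflexivity: ∀x ∀y (Rxy → Ryy).

Shift-reflexivity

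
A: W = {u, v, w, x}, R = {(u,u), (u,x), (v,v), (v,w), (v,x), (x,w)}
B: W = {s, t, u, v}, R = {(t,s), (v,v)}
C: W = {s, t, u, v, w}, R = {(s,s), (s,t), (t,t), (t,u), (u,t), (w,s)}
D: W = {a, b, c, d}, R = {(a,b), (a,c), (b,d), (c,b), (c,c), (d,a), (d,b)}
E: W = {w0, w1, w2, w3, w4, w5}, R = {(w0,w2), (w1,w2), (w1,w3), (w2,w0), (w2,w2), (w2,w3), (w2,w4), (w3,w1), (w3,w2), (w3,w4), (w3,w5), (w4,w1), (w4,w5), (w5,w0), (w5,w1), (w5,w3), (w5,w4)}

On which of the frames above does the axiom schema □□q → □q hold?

This is the axiom for density; its first-order frame correspondent is ∀x ∀y (Rxy → ∃z (Rxz ∧ Rzy)).
A: fails — Rxw but no z with Rxz and Rzw.
B: fails — Rts but no z with Rtz and Rzs.
C: condition met.
D: fails — Rda but no z with Rdz and Rza.
E: fails — Rw4w5 but no z with Rw4z and Rzw5.

C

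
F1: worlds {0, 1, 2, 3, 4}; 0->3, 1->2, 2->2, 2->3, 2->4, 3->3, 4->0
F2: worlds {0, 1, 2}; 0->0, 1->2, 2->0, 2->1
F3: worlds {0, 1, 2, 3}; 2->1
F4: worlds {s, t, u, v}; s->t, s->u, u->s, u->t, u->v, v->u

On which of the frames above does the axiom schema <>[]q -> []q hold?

This is the axiom for the Euclidean property; its first-order frame correspondent is forall x forall y forall z (Rxy & Rxz -> Ryz).
F1: fails — R23 and R22 but not R32.
F2: fails — R12 and R12 but not R22.
F3: fails — R21 and R21 but not R11.
F4: fails — Rsu and Rsu but not Ruu.
Valid on no frame.

none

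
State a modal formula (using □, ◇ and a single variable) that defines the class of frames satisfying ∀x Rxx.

The condition is reflexivity. The T schema □ψ → ψ defines it.

□ψ → ψ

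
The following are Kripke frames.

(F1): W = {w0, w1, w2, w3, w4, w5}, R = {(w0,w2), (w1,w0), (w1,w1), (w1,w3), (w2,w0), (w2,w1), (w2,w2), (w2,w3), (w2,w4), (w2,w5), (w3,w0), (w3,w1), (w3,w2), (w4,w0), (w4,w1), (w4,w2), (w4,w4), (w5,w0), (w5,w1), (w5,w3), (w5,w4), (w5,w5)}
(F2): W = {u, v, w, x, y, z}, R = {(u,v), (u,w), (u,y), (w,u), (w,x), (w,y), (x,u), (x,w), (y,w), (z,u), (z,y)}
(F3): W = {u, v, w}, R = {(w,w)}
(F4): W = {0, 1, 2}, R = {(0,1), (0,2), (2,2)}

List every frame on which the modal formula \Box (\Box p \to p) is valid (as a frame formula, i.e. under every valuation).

(F3)

The schema corresponds to shift-reflexivity: \forall x \forall y (Rxy \to Ryy).
(F1): fails — Rw1w3 but not Rw3w3.
(F2): fails — Ruv but not Rvv.
(F3): ✓.
(F4): fails — R01 but not R11.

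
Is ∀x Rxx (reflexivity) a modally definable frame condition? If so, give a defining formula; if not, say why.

Yes: it is reflexivity, defined by the T schema □r → r.
Suppose □r→r is valid. At any x set V(r)={w : Rxw}. Then □r holds at x, so r holds at x, i.e. Rxx.

Definable; □r → r defines it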